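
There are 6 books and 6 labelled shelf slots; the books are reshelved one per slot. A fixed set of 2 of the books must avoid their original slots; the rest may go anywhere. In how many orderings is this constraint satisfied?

Inclusion-exclusion on the 2 forbidden self-matches:
Σ_{j=0}^{2} (-1)^j C(2,j)(6-j)!
= C(2,0)·6! - C(2,1)·5! + C(2,2)·4!
= 720 - 240 + 24
= 504

504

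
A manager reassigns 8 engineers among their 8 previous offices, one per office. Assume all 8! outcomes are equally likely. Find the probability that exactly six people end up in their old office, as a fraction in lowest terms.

1/1440

Favorable outcomes: C(8,6)·!2 = 28·1 = 28.
Total outcomes: 8! = 40320.
Probability = 28/40320 = 1/1440.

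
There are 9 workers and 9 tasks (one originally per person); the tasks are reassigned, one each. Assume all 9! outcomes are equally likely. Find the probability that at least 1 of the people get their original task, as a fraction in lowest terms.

Favorable outcomes: Σ_{i≥1} C(9,i)·!(9-i) = 9·14833 + 36·1854 + 84·265 + 126·44 + 126·9 + 84·2 + 36·1 + 9·0 + 1·1 = 229384.
Total outcomes: 9! = 362880.
Probability = 229384/362880 = 28673/45360.

28673/45360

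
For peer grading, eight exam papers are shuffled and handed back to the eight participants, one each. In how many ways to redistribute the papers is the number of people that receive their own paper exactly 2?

7420

Choose which 2 of the 8 are fixed: C(8,2) = 28.
The other 6 form a derangement: !6 = 265.
Total: 28 × 265 = 7420.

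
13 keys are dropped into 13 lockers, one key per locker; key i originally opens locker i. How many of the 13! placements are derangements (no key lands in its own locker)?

!13 is the nearest integer to 13!/e.
13! = 6227020800, and 6227020800/e ≈ 2290792932.07, so !13 = 2290792932.

2290792932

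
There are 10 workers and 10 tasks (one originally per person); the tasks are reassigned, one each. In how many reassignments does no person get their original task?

The number of derangements of 10 is !10 = Σ_{k=0}^{10} (-1)^k·10!/k!
= 10! - 10!/1! + 10!/2! - 10!/3! + 10!/4! - 10!/5! + 10!/6! - 10!/7! + 10!/8! - 10!/9! + 10!/10!
= 3628800 - 3628800 + 1814400 - 604800 + 151200 - 30240 + 5040 - 720 + 90 - 10 + 1
= 1334961

1334961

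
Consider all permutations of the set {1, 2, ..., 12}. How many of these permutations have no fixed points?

176214841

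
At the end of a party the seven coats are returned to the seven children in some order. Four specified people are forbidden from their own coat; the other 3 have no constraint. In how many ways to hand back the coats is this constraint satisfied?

Let A_j be the event that the j-th constrained one is fixed. By inclusion-exclusion over the 4 events:
Σ_{j=0}^{4} (-1)^j C(4,j)(7-j)!
= C(4,0)·7! - C(4,1)·6! + C(4,2)·5! - C(4,3)·4! + C(4,4)·3!
= 5040 - 2880 + 720 - 96 + 6
= 2790

2790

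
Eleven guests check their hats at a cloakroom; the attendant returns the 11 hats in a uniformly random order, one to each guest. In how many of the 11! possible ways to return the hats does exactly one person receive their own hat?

14684571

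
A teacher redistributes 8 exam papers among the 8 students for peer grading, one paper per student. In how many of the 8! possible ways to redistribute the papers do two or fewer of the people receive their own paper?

# with exactly i fixed is C(8,i)·!(8-i); sum over i=0..2:
  i=0: C(8,0)·!8 = 1·14833 = 14833
  i=1: C(8,1)·!7 = 8·1854 = 14832
  i=2: C(8,2)·!6 = 28·265 = 7420
Total = 37085.

37085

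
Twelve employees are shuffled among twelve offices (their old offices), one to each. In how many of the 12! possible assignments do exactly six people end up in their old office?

Pick the 6 fixed positions: C(12,6) = 924 ways.
The remaining 6 must be deranged: !6 = 265.
Total: 924 × 265 = 244860.

244860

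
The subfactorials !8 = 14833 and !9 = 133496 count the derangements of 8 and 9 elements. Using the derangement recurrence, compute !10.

!10 = (10-1)·(!9 + !8) = 9·(133496 + 14833) = 9·148329 = 1334961.

1334961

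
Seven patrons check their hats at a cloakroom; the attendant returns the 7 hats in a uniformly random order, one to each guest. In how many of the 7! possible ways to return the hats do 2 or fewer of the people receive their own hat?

# with exactly i fixed is C(7,i)·!(7-i); sum over i=0..2:
  i=0: C(7,0)·!7 = 1·1854 = 1854
  i=1: C(7,1)·!6 = 7·265 = 1855
  i=2: C(7,2)·!5 = 21·44 = 924
Total = 4633.

4633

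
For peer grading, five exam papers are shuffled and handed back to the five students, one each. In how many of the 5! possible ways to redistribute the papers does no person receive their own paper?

44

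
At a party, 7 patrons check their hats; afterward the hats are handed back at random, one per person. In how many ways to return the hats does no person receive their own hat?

1854

The number of derangements of 7 is !7 = Σ_{k=0}^{7} (-1)^k·7!/k!
= 7! - 7!/1! + 7!/2! - 7!/3! + 7!/4! - 7!/5! + 7!/6! - 7!/7!
= 5040 - 5040 + 2520 - 840 + 210 - 42 + 7 - 1
= 1854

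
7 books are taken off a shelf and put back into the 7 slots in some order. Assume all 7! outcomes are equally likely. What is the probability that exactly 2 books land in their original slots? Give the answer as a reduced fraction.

Favorable outcomes: C(7,2)·!5 = 21·44 = 924.
Total outcomes: 7! = 5040.
Probability = 924/5040 = 11/60.

11/60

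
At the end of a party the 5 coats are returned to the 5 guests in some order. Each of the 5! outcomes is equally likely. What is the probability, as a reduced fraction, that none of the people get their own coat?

11/30

Favorable outcomes: !5 = 44.
Total outcomes: 5! = 120.
Probability = 44/120 = 11/30.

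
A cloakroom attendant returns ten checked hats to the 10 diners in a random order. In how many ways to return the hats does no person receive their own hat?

1334961

The subfactorial !10 = [10!/e] (nearest integer).
10! = 3628800, and 3628800/e ≈ 1334960.92, so !10 = 1334961.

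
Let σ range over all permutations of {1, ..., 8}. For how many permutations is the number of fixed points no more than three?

39549

Sum C(8,i)·!(8-i) for i = 0..3:
  i=0: C(8,0)·!8 = 1·14833 = 14833
  i=1: C(8,1)·!7 = 8·1854 = 14832
  i=2: C(8,2)·!6 = 28·265 = 7420
  i=3: C(8,3)·!5 = 56·44 = 2464
Total = 39549.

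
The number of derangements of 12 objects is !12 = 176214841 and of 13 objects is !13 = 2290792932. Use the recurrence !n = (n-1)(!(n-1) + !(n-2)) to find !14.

32071101049

!14 = (14-1)·(!13 + !12) = 13·(2290792932 + 176214841) = 13·2467007773 = 32071101049.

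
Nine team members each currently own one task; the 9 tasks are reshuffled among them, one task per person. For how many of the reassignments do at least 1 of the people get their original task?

229384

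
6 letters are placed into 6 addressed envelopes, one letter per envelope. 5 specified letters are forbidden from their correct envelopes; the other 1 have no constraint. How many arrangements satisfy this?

309

Let A_j be the event that the j-th constrained one is fixed. By inclusion-exclusion over the 5 events:
Σ_{j=0}^{5} (-1)^j C(5,j)(6-j)!
= C(5,0)·6! - C(5,1)·5! + C(5,2)·4! - C(5,3)·3! + C(5,4)·2! - C(5,5)·1!
= 720 - 600 + 240 - 60 + 10 - 1
= 309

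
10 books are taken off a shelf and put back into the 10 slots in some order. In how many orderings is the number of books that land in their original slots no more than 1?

2669921

Sum C(10,i)·!(10-i) for i = 0..1:
  i=0: C(10,0)·!10 = 1·1334961 = 1334961
  i=1: C(10,1)·!9 = 10·133496 = 1334960
Total = 2669921.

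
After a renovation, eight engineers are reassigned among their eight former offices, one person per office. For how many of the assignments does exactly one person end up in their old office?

Choose which one of the 8 is fixed: C(8,1) = 8.
The other 7 form a derangement: !7 = 1854.
Total: 8 × 1854 = 14832.

14832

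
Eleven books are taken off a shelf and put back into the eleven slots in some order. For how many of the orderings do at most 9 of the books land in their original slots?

# with exactly i fixed is C(11,i)·!(11-i); sum over i=0..9:
  i=0: C(11,0)·!11 = 1·14684570 = 14684570
  i=1: C(11,1)·!10 = 11·1334961 = 14684571
  i=2: C(11,2)·!9 = 55·133496 = 7342280
  i=3: C(11,3)·!8 = 165·14833 = 2447445
  i=4: C(11,4)·!7 = 330·1854 = 611820
  i=5: C(11,5)·!6 = 462·265 = 122430
  i=6: C(11,6)·!5 = 462·44 = 20328
  i=7: C(11,7)·!4 = 330·9 = 2970
  i=8: C(11,8)·!3 = 165·2 = 330
  i=9: C(11,9)·!2 = 55·1 = 55
Total = 39916799.

39916799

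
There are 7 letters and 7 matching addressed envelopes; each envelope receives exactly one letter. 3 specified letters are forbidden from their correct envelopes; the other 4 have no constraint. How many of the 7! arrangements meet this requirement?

Inclusion-exclusion on the 3 forbidden self-matches:
Σ_{j=0}^{3} (-1)^j C(3,j)(7-j)!
= C(3,0)·7! - C(3,1)·6! + C(3,2)·5! - C(3,3)·4!
= 5040 - 2160 + 360 - 24
= 3216

3216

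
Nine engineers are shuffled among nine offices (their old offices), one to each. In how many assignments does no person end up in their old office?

133496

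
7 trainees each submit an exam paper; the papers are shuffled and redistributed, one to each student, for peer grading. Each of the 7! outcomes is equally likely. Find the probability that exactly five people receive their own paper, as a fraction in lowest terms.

Favorable outcomes: C(7,5)·!2 = 21·1 = 21.
Total outcomes: 7! = 5040.
Probability = 21/5040 = 1/240.

1/240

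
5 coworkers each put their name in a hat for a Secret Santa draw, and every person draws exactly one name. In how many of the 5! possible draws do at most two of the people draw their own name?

109

Sum C(5,i)·!(5-i) for i = 0..2:
  i=0: C(5,0)·!5 = 1·44 = 44
  i=1: C(5,1)·!4 = 5·9 = 45
  i=2: C(5,2)·!3 = 10·2 = 20
Total = 109.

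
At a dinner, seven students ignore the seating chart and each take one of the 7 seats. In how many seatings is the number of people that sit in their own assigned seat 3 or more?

407

# with exactly i fixed is C(7,i)·!(7-i); sum over i=3..7:
  i=3: C(7,3)·!4 = 35·9 = 315
  i=4: C(7,4)·!3 = 35·2 = 70
  i=5: C(7,5)·!2 = 21·1 = 21
  i=6: C(7,6)·!1 = 7·0 = 0
  i=7: C(7,7)·!0 = 1·1 = 1
Total = 407.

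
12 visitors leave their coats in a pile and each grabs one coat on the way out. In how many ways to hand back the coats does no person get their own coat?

!12 = 12! · Σ_{k=0}^{12} (-1)^k/k!
= 12! - 12!/1! + 12!/2! - 12!/3! + 12!/4! - 12!/5! + 12!/6! - 12!/7! + 12!/8! - 12!/9! + 12!/10! - 12!/11! + 12!/12!
= 479001600 - 479001600 + 239500800 - 79833600 + 19958400 - 3991680 + 665280 - 95040 + 11880 - 1320 + 132 - 12 + 1
= 176214841

176214841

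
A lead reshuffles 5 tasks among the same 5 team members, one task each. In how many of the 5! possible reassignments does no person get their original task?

!5 is the nearest integer to 5!/e.
5! = 120, and 120/e ≈ 44.15, so !5 = 44.

44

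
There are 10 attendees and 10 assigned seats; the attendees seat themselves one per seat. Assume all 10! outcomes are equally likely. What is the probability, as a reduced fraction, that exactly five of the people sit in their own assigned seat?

11/3600

Favorable outcomes: C(10,5)·!5 = 252·44 = 11088.
Total outcomes: 10! = 3628800.
Probability = 11088/3628800 = 11/3600.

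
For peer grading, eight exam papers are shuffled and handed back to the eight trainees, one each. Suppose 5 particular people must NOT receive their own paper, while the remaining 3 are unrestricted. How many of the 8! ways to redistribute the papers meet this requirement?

21234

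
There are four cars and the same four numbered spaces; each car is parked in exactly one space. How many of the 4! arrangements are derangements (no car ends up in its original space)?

9

Recurrence: !4 = 4·!3 + (-1)^4.
!4 = 4·2 + 1 = 9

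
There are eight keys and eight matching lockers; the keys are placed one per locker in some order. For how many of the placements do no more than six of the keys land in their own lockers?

# with exactly i fixed is C(8,i)·!(8-i); sum over i=0..6:
  i=0: C(8,0)·!8 = 1·14833 = 14833
  i=1: C(8,1)·!7 = 8·1854 = 14832
  i=2: C(8,2)·!6 = 28·265 = 7420
  i=3: C(8,3)·!5 = 56·44 = 2464
  i=4: C(8,4)·!4 = 70·9 = 630
  i=5: C(8,5)·!3 = 56·2 = 112
  i=6: C(8,6)·!2 = 28·1 = 28
Total = 40319.

40319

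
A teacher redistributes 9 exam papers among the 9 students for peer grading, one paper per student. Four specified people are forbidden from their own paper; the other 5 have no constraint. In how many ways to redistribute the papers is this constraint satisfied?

229080

Inclusion-exclusion on the 4 forbidden self-matches:
Σ_{j=0}^{4} (-1)^j C(4,j)(9-j)!
= C(4,0)·9! - C(4,1)·8! + C(4,2)·7! - C(4,3)·6! + C(4,4)·5!
= 362880 - 161280 + 30240 - 2880 + 120
= 229080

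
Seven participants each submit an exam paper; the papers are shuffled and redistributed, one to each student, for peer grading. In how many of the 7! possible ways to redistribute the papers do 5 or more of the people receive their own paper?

22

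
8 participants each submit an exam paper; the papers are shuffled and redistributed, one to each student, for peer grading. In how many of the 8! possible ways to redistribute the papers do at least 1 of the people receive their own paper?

25487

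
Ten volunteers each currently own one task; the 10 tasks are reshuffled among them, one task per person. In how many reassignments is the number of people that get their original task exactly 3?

222480

Choose which 3 of the 10 are fixed: C(10,3) = 120.
The remaining 7 must be deranged: !7 = 1854.
Total: 120 × 1854 = 222480.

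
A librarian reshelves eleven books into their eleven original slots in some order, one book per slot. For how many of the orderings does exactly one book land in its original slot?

Pick the single fixed position: C(11,1) = 11 ways.
The other 10 form a derangement: !10 = 1334961.
Total: 11 × 1334961 = 14684571.

14684571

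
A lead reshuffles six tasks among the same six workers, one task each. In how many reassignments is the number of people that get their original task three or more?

Sum C(6,i)·!(6-i) for i = 3..6:
  i=3: C(6,3)·!3 = 20·2 = 40
  i=4: C(6,4)·!2 = 15·1 = 15
  i=5: C(6,5)·!1 = 6·0 = 0
  i=6: C(6,6)·!0 = 1·1 = 1
Total = 56.

56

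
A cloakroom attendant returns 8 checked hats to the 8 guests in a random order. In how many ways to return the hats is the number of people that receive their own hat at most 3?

39549

Sum C(8,i)·!(8-i) for i = 0..3:
  i=0: C(8,0)·!8 = 1·14833 = 14833
  i=1: C(8,1)·!7 = 8·1854 = 14832
  i=2: C(8,2)·!6 = 28·265 = 7420
  i=3: C(8,3)·!5 = 56·44 = 2464
Total = 39549.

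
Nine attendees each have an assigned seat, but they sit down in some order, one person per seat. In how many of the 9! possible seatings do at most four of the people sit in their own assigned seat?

361541

# with exactly i fixed is C(9,i)·!(9-i); sum over i=0..4:
  i=0: C(9,0)·!9 = 1·133496 = 133496
  i=1: C(9,1)·!8 = 9·14833 = 133497
  i=2: C(9,2)·!7 = 36·1854 = 66744
  i=3: C(9,3)·!6 = 84·265 = 22260
  i=4: C(9,4)·!5 = 126·44 = 5544
Total = 361541.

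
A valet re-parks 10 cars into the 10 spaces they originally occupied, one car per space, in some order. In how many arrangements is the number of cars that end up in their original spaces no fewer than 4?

68914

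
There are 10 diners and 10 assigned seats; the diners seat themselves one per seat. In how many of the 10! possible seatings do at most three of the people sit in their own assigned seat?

3559886

Sum C(10,i)·!(10-i) for i = 0..3:
  i=0: C(10,0)·!10 = 1·1334961 = 1334961
  i=1: C(10,1)·!9 = 10·133496 = 1334960
  i=2: C(10,2)·!8 = 45·14833 = 667485
  i=3: C(10,3)·!7 = 120·1854 = 222480
Total = 3559886.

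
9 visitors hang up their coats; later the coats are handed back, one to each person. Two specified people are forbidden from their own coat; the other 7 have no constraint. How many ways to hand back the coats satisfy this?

287280

Inclusion-exclusion on the 2 forbidden self-matches:
Σ_{j=0}^{2} (-1)^j C(2,j)(9-j)!
= C(2,0)·9! - C(2,1)·8! + C(2,2)·7!
= 362880 - 80640 + 5040
= 287280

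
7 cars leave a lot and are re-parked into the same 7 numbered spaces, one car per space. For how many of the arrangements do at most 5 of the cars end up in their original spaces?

5039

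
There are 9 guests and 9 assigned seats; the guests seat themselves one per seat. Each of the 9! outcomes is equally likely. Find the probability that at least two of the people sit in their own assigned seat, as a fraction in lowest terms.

95887/362880

Favorable outcomes: Σ_{i≥2} C(9,i)·!(9-i) = 36·1854 + 84·265 + 126·44 + 126·9 + 84·2 + 36·1 + 9·0 + 1·1 = 95887.
Total outcomes: 9! = 362880.
Probability = 95887/362880 = 95887/362880.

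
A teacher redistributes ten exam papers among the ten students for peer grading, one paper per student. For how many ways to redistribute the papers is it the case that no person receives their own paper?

By inclusion-exclusion, !10 = Σ (-1)^k · 10!/k! for k=0..10
= 10! - 10!/1! + 10!/2! - 10!/3! + 10!/4! - 10!/5! + 10!/6! - 10!/7! + 10!/8! - 10!/9! + 10!/10!
= 3628800 - 3628800 + 1814400 - 604800 + 151200 - 30240 + 5040 - 720 + 90 - 10 + 1
= 1334961

1334961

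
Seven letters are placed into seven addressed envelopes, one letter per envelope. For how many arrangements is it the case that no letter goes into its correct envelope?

!7 = 7! · Σ_{k=0}^{7} (-1)^k/k!
= 7! - 7!/1! + 7!/2! - 7!/3! + 7!/4! - 7!/5! + 7!/6! - 7!/7!
= 5040 - 5040 + 2520 - 840 + 210 - 42 + 7 - 1
= 1854

1854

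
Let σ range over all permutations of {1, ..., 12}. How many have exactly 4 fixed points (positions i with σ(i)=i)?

7342335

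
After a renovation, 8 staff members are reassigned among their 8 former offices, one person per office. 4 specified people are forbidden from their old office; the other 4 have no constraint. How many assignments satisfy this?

Let A_j be the event that the j-th constrained one is fixed. By inclusion-exclusion over the 4 events:
Σ_{j=0}^{4} (-1)^j C(4,j)(8-j)!
= C(4,0)·8! - C(4,1)·7! + C(4,2)·6! - C(4,3)·5! + C(4,4)·4!
= 40320 - 20160 + 4320 - 480 + 24
= 24024

24024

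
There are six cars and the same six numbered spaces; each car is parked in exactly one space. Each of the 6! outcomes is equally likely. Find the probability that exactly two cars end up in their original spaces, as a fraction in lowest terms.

Favorable outcomes: C(6,2)·!4 = 15·9 = 135.
Total outcomes: 6! = 720.
Probability = 135/720 = 3/16.

3/16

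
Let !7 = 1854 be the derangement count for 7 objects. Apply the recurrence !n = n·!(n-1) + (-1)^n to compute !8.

!8 = 8·1854 + 1 = 14833.

14833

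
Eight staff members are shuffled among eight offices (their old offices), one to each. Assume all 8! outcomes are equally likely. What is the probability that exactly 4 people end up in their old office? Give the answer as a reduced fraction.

1/64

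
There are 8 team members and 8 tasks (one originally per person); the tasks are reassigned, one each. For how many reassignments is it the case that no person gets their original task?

14833

Recurrence: !8 = 7·(!7 + !6).
!8 = 7·(1854 + 265) = 7·2119 = 14833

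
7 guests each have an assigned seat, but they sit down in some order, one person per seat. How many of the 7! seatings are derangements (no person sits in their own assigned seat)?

1854

Use !n = (n-1)(!(n-1) + !(n-2)).
!7 = 6·(265 + 44) = 6·309 = 1854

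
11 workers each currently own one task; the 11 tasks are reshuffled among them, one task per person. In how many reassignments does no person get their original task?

!11 is the nearest integer to 11!/e.
11! = 39916800, and 39916800/e ≈ 14684570.08, so !11 = 14684570.

14684570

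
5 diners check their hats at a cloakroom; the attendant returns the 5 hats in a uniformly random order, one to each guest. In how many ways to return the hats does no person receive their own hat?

44

The subfactorial !5 = [5!/e] (nearest integer).
5! = 120, and 120/e ≈ 44.15, so !5 = 44.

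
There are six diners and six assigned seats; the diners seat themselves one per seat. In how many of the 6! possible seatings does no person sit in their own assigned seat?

Use !n = n·!(n-1) + (-1)^n.
!6 = 6·44 + 1 = 265

265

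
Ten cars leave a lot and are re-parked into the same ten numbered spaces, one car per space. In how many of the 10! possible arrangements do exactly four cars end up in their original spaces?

55650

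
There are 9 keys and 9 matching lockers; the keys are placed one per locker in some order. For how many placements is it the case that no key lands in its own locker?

133496

!9 is the nearest integer to 9!/e.
9! = 362880, and 362880/e ≈ 133496.09, so !9 = 133496.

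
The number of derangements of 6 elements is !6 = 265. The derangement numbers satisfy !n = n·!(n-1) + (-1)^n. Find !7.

1854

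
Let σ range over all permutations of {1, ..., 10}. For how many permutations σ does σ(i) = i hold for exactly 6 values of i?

Choose which 6 of the 10 are fixed: C(10,6) = 210.
The other 4 form a derangement: !4 = 9.
Total: 210 × 9 = 1890.

1890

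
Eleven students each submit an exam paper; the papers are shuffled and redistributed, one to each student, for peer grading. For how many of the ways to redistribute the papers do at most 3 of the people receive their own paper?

39158866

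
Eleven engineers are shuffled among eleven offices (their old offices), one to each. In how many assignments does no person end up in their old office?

Recurrence: !11 = 10·(!10 + !9).
!11 = 10·(1334961 + 133496) = 10·1468457 = 14684570

14684570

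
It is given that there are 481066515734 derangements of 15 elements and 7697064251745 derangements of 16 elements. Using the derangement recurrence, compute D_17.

D_17 = (17-1)·(D_16 + D_15) = 16·(7697064251745 + 481066515734) = 16·8178130767479 = 130850092279664.

130850092279664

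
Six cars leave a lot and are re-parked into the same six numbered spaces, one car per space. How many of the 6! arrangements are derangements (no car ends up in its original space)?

Use !n = (n-1)(!(n-1) + !(n-2)).
!6 = 5·(44 + 9) = 5·53 = 265

265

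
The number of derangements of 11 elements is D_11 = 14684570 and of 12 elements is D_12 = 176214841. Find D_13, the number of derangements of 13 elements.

2290792932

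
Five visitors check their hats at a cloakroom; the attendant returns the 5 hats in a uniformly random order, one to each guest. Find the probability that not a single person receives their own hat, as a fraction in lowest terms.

Favorable outcomes: !5 = 44.
Total outcomes: 5! = 120.
Probability = 44/120 = 11/30.

11/30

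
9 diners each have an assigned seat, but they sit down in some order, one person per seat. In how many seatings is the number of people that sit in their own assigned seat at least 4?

6883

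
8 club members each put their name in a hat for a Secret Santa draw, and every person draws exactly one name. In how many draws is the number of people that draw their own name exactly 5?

Choose which 5 of the 8 are fixed: C(8,5) = 56.
The other 3 form a derangement: !3 = 2.
Total: 56 × 2 = 112.

112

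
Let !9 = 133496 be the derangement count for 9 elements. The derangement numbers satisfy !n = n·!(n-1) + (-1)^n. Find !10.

1334961

!10 = 10·133496 + 1 = 1334961.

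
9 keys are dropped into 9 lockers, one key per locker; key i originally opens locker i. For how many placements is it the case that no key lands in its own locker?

133496

Use !n = n·!(n-1) + (-1)^n.
!9 = 9·14833 - 1 = 133496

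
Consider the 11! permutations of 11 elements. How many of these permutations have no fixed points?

Use !n = (n-1)(!(n-1) + !(n-2)).
!11 = 10·(1334961 + 133496) = 10·1468457 = 14684570

14684570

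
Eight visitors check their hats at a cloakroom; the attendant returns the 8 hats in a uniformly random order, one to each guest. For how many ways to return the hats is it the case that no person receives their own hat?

By inclusion-exclusion, !8 = Σ (-1)^k · 8!/k! for k=0..8
= 8! - 8!/1! + 8!/2! - 8!/3! + 8!/4! - 8!/5! + 8!/6! - 8!/7! + 8!/8!
= 40320 - 40320 + 20160 - 6720 + 1680 - 336 + 56 - 8 + 1
= 14833

14833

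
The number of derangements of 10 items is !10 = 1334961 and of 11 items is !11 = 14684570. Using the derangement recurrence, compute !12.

176214841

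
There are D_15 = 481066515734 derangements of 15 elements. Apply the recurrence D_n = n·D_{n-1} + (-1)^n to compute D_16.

D_16 = 16·481066515734 + 1 = 7697064251745.

7697064251745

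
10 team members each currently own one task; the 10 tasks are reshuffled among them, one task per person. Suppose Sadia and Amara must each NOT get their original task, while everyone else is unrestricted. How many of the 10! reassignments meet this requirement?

Let A_j be the event that the j-th constrained one is fixed. By inclusion-exclusion over the 2 events:
Σ_{j=0}^{2} (-1)^j C(2,j)(10-j)!
= C(2,0)·10! - C(2,1)·9! + C(2,2)·8!
= 3628800 - 725760 + 40320
= 2943360

2943360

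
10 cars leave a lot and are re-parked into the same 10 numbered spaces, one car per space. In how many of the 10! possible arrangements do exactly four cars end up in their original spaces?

55650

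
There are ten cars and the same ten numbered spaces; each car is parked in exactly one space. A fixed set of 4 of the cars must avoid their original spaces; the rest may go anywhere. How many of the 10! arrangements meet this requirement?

Let A_j be the event that the j-th constrained one is fixed. By inclusion-exclusion over the 4 events:
Σ_{j=0}^{4} (-1)^j C(4,j)(10-j)!
= C(4,0)·10! - C(4,1)·9! + C(4,2)·8! - C(4,3)·7! + C(4,4)·6!
= 3628800 - 1451520 + 241920 - 20160 + 720
= 2399760

2399760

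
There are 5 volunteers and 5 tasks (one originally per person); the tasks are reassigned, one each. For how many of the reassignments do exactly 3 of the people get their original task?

10

Choose which 3 of the 5 are fixed: C(5,3) = 10.
The other 2 form a derangement: !2 = 1.
Total: 10 × 1 = 10.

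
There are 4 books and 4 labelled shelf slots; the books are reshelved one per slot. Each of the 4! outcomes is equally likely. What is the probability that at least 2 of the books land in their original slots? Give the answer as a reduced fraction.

7/24

Favorable outcomes: Σ_{i≥2} C(4,i)·!(4-i) = 6·1 + 4·0 + 1·1 = 7.
Total outcomes: 4! = 24.
Probability = 7/24 = 7/24.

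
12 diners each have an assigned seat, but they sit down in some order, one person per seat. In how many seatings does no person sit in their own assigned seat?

The number of derangements of 12 is !12 = Σ_{k=0}^{12} (-1)^k·12!/k!
= 12! - 12!/1! + 12!/2! - 12!/3! + 12!/4! - 12!/5! + 12!/6! - 12!/7! + 12!/8! - 12!/9! + 12!/10! - 12!/11! + 12!/12!
= 479001600 - 479001600 + 239500800 - 79833600 + 19958400 - 3991680 + 665280 - 95040 + 11880 - 1320 + 132 - 12 + 1
= 176214841

176214841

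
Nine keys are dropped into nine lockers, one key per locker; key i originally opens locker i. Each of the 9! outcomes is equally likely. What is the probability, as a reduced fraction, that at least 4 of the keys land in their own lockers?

6883/362880

Favorable outcomes: Σ_{i≥4} C(9,i)·!(9-i) = 126·44 + 126·9 + 84·2 + 36·1 + 9·0 + 1·1 = 6883.
Total outcomes: 9! = 362880.
Probability = 6883/362880 = 6883/362880.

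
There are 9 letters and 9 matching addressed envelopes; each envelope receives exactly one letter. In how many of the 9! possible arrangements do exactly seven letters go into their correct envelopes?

Pick the 7 fixed positions: C(9,7) = 36 ways.
The remaining 2 must be deranged: !2 = 1.
Total: 36 × 1 = 36.

36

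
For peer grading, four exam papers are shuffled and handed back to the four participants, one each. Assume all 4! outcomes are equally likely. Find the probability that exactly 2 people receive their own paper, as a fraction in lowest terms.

Favorable outcomes: C(4,2)·!2 = 6·1 = 6.
Total outcomes: 4! = 24.
Probability = 6/24 = 1/4.

1/4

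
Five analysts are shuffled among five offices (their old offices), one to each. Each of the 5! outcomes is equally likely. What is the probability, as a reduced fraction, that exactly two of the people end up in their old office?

1/6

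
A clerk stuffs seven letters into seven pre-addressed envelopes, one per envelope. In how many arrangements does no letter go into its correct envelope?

1854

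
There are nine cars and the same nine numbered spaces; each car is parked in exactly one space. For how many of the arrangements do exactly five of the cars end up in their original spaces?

Choose which 5 of the 9 are fixed: C(9,5) = 126.
The other 4 form a derangement: !4 = 9.
Total: 126 × 9 = 1134.

1134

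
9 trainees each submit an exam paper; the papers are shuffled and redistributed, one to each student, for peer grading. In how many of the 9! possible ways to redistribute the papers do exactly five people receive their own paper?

Pick the 5 fixed positions: C(9,5) = 126 ways.
The remaining 4 must be deranged: !4 = 9.
Total: 126 × 9 = 1134.

1134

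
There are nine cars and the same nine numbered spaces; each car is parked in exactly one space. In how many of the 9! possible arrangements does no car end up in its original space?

133496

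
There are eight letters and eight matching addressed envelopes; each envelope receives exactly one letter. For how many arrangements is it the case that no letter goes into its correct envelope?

14833

The number of derangements of 8 is !8 = Σ_{k=0}^{8} (-1)^k·8!/k!
= 8! - 8!/1! + 8!/2! - 8!/3! + 8!/4! - 8!/5! + 8!/6! - 8!/7! + 8!/8!
= 40320 - 40320 + 20160 - 6720 + 1680 - 336 + 56 - 8 + 1
= 14833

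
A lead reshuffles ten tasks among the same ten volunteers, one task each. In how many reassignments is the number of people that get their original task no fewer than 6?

# with exactly i fixed is C(10,i)·!(10-i); sum over i=6..10:
  i=6: C(10,6)·!4 = 210·9 = 1890
  i=7: C(10,7)·!3 = 120·2 = 240
  i=8: C(10,8)·!2 = 45·1 = 45
  i=9: C(10,9)·!1 = 10·0 = 0
  i=10: C(10,10)·!0 = 1·1 = 1
Total = 2176.

2176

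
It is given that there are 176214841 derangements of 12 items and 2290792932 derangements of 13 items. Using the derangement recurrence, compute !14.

!14 = (14-1)·(!13 + !12) = 13·(2290792932 + 176214841) = 13·2467007773 = 32071101049.

32071101049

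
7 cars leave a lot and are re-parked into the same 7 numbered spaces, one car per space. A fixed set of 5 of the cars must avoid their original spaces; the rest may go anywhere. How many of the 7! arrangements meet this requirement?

2428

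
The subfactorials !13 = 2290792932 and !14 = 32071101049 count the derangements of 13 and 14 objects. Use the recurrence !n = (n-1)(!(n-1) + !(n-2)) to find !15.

481066515734

!15 = (15-1)·(!14 + !13) = 14·(32071101049 + 2290792932) = 14·34361893981 = 481066515734.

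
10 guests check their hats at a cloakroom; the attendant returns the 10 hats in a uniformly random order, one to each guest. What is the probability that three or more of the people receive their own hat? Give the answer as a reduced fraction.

145697/1814400

Favorable outcomes: Σ_{i≥3} C(10,i)·!(10-i) = 120·1854 + 210·265 + 252·44 + 210·9 + 120·2 + 45·1 + 10·0 + 1·1 = 291394.
Total outcomes: 10! = 3628800.
Probability = 291394/3628800 = 145697/1814400.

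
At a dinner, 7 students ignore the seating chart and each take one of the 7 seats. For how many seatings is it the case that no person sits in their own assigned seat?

1854

Recurrence: !7 = 7·!6 + (-1)^7.
!7 = 7·265 - 1 = 1854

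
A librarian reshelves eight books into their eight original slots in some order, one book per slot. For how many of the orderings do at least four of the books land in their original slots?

771

# with exactly i fixed is C(8,i)·!(8-i); sum over i=4..8:
  i=4: C(8,4)·!4 = 70·9 = 630
  i=5: C(8,5)·!3 = 56·2 = 112
  i=6: C(8,6)·!2 = 28·1 = 28
  i=7: C(8,7)·!1 = 8·0 = 0
  i=8: C(8,8)·!0 = 1·1 = 1
Total = 771.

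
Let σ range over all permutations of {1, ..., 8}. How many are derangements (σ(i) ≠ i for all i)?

14833

By inclusion-exclusion, !8 = Σ (-1)^k · 8!/k! for k=0..8
= 8! - 8!/1! + 8!/2! - 8!/3! + 8!/4! - 8!/5! + 8!/6! - 8!/7! + 8!/8!
= 40320 - 40320 + 20160 - 6720 + 1680 - 336 + 56 - 8 + 1
= 14833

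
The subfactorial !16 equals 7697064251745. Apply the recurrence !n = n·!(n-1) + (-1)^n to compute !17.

!17 = 17·7697064251745 - 1 = 130850092279664.

130850092279664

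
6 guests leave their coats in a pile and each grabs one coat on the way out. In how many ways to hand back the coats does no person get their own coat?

!6 is the nearest integer to 6!/e.
6! = 720, and 720/e ≈ 264.87, so !6 = 265.

265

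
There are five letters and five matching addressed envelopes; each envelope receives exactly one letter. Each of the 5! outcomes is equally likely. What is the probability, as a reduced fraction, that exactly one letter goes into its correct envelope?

3/8

Favorable outcomes: C(5,1)·!4 = 5·9 = 45.
Total outcomes: 5! = 120.
Probability = 45/120 = 3/8.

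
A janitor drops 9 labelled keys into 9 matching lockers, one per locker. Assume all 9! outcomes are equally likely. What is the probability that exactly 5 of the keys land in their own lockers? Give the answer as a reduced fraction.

1/320

Favorable outcomes: C(9,5)·!4 = 126·9 = 1134.
Total outcomes: 9! = 362880.
Probability = 1134/362880 = 1/320.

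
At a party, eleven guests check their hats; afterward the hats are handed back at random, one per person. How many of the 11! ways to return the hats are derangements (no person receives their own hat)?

14684570

Recurrence: !11 = 11·!10 + (-1)^11.
!11 = 11·1334961 - 1 = 14684570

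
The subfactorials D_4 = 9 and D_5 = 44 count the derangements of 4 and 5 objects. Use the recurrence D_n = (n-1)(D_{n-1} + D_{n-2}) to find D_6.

265

D_6 = (6-1)·(D_5 + D_4) = 5·(44 + 9) = 5·53 = 265.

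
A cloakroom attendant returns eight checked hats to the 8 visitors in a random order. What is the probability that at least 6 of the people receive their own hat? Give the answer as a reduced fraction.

29/40320

Favorable outcomes: Σ_{i≥6} C(8,i)·!(8-i) = 28·1 + 8·0 + 1·1 = 29.
Total outcomes: 8! = 40320.
Probability = 29/40320 = 29/40320.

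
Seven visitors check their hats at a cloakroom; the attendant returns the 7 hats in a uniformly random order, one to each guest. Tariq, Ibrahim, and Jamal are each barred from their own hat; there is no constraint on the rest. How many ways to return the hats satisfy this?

3216

Inclusion-exclusion on the 3 forbidden self-matches:
Σ_{j=0}^{3} (-1)^j C(3,j)(7-j)!
= C(3,0)·7! - C(3,1)·6! + C(3,2)·5! - C(3,3)·4!
= 5040 - 2160 + 360 - 24
= 3216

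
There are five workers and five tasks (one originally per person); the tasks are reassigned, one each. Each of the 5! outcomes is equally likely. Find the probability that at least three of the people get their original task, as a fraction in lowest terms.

Favorable outcomes: Σ_{i≥3} C(5,i)·!(5-i) = 10·1 + 5·0 + 1·1 = 11.
Total outcomes: 5! = 120.
Probability = 11/120 = 11/120.

11/120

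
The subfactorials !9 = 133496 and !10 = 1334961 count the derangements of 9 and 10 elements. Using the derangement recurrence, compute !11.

!11 = (11-1)·(!10 + !9) = 10·(1334961 + 133496) = 10·1468457 = 14684570.

14684570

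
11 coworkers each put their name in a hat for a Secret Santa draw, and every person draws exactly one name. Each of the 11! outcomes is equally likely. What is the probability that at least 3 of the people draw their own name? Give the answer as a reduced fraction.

3205379/39916800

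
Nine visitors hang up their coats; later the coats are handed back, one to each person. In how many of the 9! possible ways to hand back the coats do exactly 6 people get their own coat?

168

Choose which 6 of the 9 are fixed: C(9,6) = 84.
The other 3 form a derangement: !3 = 2.
Total: 84 × 2 = 168.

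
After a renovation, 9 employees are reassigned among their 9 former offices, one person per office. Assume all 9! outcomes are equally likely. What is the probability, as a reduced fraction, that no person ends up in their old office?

Favorable outcomes: !9 = 133496.
Total outcomes: 9! = 362880.
Probability = 133496/362880 = 16687/45360.

16687/45360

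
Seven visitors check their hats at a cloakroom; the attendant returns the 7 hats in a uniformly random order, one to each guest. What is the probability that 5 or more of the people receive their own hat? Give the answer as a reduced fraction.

Favorable outcomes: Σ_{i≥5} C(7,i)·!(7-i) = 21·1 + 7·0 + 1·1 = 22.
Total outcomes: 7! = 5040.
Probability = 22/5040 = 11/2520.

11/2520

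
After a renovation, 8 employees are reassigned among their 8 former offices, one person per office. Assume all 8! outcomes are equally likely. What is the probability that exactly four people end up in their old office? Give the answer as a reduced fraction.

1/64

Favorable outcomes: C(8,4)·!4 = 70·9 = 630.
Total outcomes: 8! = 40320.
Probability = 630/40320 = 1/64.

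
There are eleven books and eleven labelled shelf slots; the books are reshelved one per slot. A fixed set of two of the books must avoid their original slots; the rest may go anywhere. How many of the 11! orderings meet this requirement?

33022080

Let A_j be the event that the j-th constrained one is fixed. By inclusion-exclusion over the 2 events:
Σ_{j=0}^{2} (-1)^j C(2,j)(11-j)!
= C(2,0)·11! - C(2,1)·10! + C(2,2)·9!
= 39916800 - 7257600 + 362880
= 33022080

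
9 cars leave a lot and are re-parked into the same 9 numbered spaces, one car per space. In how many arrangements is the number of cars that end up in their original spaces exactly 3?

Choose which 3 of the 9 are fixed: C(9,3) = 84.
The other 6 form a derangement: !6 = 265.
Total: 84 × 265 = 22260.

22260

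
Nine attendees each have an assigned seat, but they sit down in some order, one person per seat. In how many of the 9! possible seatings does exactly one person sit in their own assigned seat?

Pick the single fixed position: C(9,1) = 9 ways.
The remaining 8 must be deranged: !8 = 14833.
Total: 9 × 14833 = 133497.

133497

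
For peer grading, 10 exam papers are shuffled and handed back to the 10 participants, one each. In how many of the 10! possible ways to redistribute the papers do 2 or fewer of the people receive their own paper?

# with exactly i fixed is C(10,i)·!(10-i); sum over i=0..2:
  i=0: C(10,0)·!10 = 1·1334961 = 1334961
  i=1: C(10,1)·!9 = 10·133496 = 1334960
  i=2: C(10,2)·!8 = 45·14833 = 667485
Total = 3337406.

3337406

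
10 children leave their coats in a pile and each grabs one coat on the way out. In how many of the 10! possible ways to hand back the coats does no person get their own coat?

Recurrence: !10 = 10·!9 + (-1)^10.
!10 = 10·133496 + 1 = 1334961

1334961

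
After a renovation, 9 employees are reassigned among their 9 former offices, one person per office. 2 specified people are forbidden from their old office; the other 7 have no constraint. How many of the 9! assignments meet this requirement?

Inclusion-exclusion on the 2 forbidden self-matches:
Σ_{j=0}^{2} (-1)^j C(2,j)(9-j)!
= C(2,0)·9! - C(2,1)·8! + C(2,2)·7!
= 362880 - 80640 + 5040
= 287280

287280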